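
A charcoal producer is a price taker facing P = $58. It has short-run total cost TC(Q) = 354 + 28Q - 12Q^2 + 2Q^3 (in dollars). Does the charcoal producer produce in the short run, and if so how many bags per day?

Variable cost is VC = 28Q - 12Q^2 + 2Q^3, so AVC = VC/Q = 28 - 12Q + 2Q^2 and MC = dTC/dQ = 28 - 24Q + 6Q^2.
AVC is minimized where dAVC/dQ = -12 + 4Q = 0, at Q = 3; min AVC = 28 - 12·3 + 2·3^2 = $10.
Because $58 ≥ $10, revenue can cover variable cost; the firm operates.
P = MC gives -30 - 24Q + 6Q^2 = 0, with roots -1 and 5. Take the larger (rising MC): Q* = 5.
Check: AVC at Q = 5 is $18 ≤ P, so revenue covers variable cost.
Profit = P·Q − TC = 58·5 − 444 = -$154, a loss, but smaller than the $354 fixed cost the firm would lose by shutting down.

Produce at Q = 5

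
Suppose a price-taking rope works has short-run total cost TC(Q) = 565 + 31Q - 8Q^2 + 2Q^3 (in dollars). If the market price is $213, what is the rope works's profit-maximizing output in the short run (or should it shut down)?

Variable cost is VC = 31Q - 8Q^2 + 2Q^3, so AVC = VC/Q = 31 - 8Q + 2Q^2 and MC = dTC/dQ = 31 - 16Q + 6Q^2.
The AVC parabola has its vertex at Q = 8/4 = 2, where AVC = 31 - 8·2 + 2·2^2 = $23.
Because $213 ≥ $23, revenue can cover variable cost; the firm operates.
Set P = MC: 213 = 31 - 16Q + 6Q^2 → -182 - 16Q + 6Q^2 = 0. The roots are Q = -13/3 and Q = 7; the profit-maximizing output is on the rising part of MC, so Q* = 7.
Check: AVC at Q = 7 is $73 ≤ P, so revenue covers variable cost.
Profit = P·Q − TC = 213·7 − 1076 = $415.

Produce at Q = 7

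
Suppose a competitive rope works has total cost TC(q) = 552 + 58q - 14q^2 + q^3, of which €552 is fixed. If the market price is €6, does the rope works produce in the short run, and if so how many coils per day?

Shut down

Variable cost is VC = 58q - 14q^2 + q^3, so AVC = VC/q = 58 - 14q + q^2 and MC = dTC/dq = 58 - 28q + 3q^2.
AVC is minimized where dAVC/dq = -14 + 2q = 0, at q = 7; min AVC = 58 - 14·7 + 7^2 = €9.
Since P = €6 < min AVC = €9, price fails to cover variable cost at any output.
The firm minimizes its loss by shutting down and losing only its fixed cost of €552.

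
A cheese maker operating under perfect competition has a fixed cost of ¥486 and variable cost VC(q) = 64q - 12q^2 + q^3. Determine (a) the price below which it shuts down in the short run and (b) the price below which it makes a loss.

Shutdown price = ¥28; break-even price = ¥91

AVC = 64 - 12q + q^2; minimized at q = 6, giving min AVC = ¥28. That is the shutdown price.
ATC = 486/q + 64 - 12q + q^2. Setting dATC/dq = −486/q^2 − 12 + 2q = 0 gives q = 9 (since 2·9^3 − 12·9^2 = 486).
min ATC = 486/9 + 64 − 12·9 + 9^2 = ¥91. That is the break-even price.
Between these two prices the firm operates at a loss; above ¥91 it earns a profit.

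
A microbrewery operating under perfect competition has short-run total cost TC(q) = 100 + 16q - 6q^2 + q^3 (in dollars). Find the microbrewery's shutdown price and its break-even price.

AVC = 16 - 6q + q^2; minimized at q = 3, giving min AVC = $7. That is the shutdown price.
ATC = 100/q + 16 - 6q + q^2. Setting dATC/dq = −100/q^2 − 6 + 2q = 0 gives q = 5 (since 2·5^3 − 6·5^2 = 100).
min ATC = 100/5 + 16 − 6·5 + 5^2 = $31. That is the break-even price.
Between these two prices the firm operates at a loss; above $31 it earns a profit.

Shutdown price = $7; break-even price = $31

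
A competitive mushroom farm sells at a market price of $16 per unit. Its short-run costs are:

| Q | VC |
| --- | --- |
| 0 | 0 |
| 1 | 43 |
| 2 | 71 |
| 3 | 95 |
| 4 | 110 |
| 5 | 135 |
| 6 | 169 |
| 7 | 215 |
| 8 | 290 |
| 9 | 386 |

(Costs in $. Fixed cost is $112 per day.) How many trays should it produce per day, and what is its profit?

Tabulate TR − TC: Q=0: -112; Q=1: -139; Q=2: -151; Q=3: -159; Q=4: -158; Q=5: -167; Q=6: -185; Q=7: -215; Q=8: -274; Q=9: -354.
Profit is highest at Q = 0. Equivalently, the lowest AVC in the table is 135/5 ≈ $27 at Q = 5, and P = $16 falls below it — price never covers variable cost, so the firm shuts down and loses only its fixed cost.

Q = 0 (shut down); profit = -$112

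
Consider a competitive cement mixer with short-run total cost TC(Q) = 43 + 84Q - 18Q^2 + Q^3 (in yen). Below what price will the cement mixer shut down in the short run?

The firm shuts down when price falls below the minimum of average variable cost. AVC = VC/Q = 84 - 18Q + Q^2.
At the minimum of AVC, MC = AVC. MC = 84 - 36Q + 3Q^2; setting MC = AVC gives 2Q^2 - 18Q = 0, so Q = 9. min AVC = 3.
For P < ¥3 the firm produces nothing.

¥3 per unit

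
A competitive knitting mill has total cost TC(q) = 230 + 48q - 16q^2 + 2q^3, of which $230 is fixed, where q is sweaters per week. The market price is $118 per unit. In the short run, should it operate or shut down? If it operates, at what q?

Strip out fixed cost: VC = 48q - 16q^2 + 2q^3. Then AVC = 48 - 16q + 2q^2 and MC = 48 - 32q + 6q^2.
AVC is minimized where dAVC/dq = -16 + 4q = 0, at q = 4; min AVC = 48 - 16·4 + 2·4^2 = $16.
Since P = $118 ≥ min AVC = $16, price covers variable cost and the firm should produce.
Solving P = MC: -70 - 32q + 6q^2 = 0 ⇒ q = -5/3 or 7. On the upward-sloping branch, q* = 7.
Check: AVC at q = 7 is $34 ≤ P, so revenue covers variable cost.
Profit = P·q − TC = 118·7 − 468 = $358.

Produce at q = 7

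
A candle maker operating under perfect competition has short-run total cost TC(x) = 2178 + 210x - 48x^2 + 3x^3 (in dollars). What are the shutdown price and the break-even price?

AVC = 210 - 48x + 3x^2; minimized at x = 8, giving min AVC = $18. That is the shutdown price.
ATC = 2178/x + 210 - 48x + 3x^2. Setting dATC/dx = −2178/x^2 − 48 + 6x = 0 gives x = 11 (since 6·11^3 − 48·11^2 = 2178).
min ATC = 2178/11 + 210 − 48·11 + 3·11^2 = $243. That is the break-even price.
For $18 ≤ P < $243 the firm produces at a loss; below $18 it shuts down.

Shutdown price = $18; break-even price = $243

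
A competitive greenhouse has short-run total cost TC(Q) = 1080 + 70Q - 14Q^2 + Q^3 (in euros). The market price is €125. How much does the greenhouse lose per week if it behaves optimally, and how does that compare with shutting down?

Profit = -€112 at Q = 11

AVC = 70 - 14Q + Q^2; min AVC = €21 at Q = 7. Since P = €125 ≥ min AVC, the firm produces.
MC = 70 - 28Q + 3Q^2. Setting P = MC and taking the root on the rising branch gives Q* = 11.
TR = 125·11 = 1375. TC = 1080 + 407 = 1487. Profit = 1375 − 1487 = -€112.
That loss of €112 beats the €1080 the firm would lose by shutting down; producing recovers €968 of fixed cost.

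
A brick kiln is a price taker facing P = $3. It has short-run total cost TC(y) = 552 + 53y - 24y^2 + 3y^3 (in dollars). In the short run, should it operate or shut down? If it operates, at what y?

Strip out fixed cost: VC = 53y - 24y^2 + 3y^3. Then AVC = 53 - 24y + 3y^2 and MC = 53 - 48y + 9y^2.
The AVC parabola has its vertex at y = 24/6 = 4, where AVC = 53 - 24·4 + 3·4^2 = $5.
With P < min AVC ($3 < $5), every unit sold adds to the loss.
Best response: produce nothing and absorb the $552 fixed cost.

Shut down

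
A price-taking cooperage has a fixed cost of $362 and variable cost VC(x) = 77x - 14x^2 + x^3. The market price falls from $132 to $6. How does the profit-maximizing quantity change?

AVC = 77 - 14x + x^2, minimized at x = 7 where min AVC = $28. MC = 77 - 28x + 3x^2.
At P = $132 ≥ min AVC, set P = MC on the rising branch: x = 11.
At P = $6 < min AVC = $28, price no longer covers variable cost at any output, so the firm shuts down: x = 0.

Output falls from 11 to 0 (the firm shuts down)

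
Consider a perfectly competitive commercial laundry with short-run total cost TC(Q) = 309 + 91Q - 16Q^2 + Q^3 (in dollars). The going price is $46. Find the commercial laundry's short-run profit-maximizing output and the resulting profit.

AVC = 91 - 16Q + Q^2; min AVC = $27 at Q = 8. Since P = $46 ≥ min AVC, the firm produces.
MC = 91 - 32Q + 3Q^2. Setting P = MC and taking the root on the rising branch gives Q* = 9.
TR = 46·9 = 414. TC = 309 + 252 = 561. Profit = 414 − 561 = -$147.
That loss of $147 beats the $309 the firm would lose by shutting down; producing recovers $162 of fixed cost.

Profit = -$147 at Q = 9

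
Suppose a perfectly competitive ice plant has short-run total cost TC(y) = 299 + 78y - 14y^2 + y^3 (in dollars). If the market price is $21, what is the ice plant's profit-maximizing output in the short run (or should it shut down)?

Variable cost is VC = 78y - 14y^2 + y^3, so AVC = VC/y = 78 - 14y + y^2 and MC = dTC/dy = 78 - 28y + 3y^2.
AVC hits its minimum where MC = AVC, at y = 7, giving min AVC = 78 - 14·7 + 7^2 = $29.
P = $21 lies below min AVC = $29; no output level covers variable cost.
Best response: produce nothing and absorb the $299 fixed cost.

Shut down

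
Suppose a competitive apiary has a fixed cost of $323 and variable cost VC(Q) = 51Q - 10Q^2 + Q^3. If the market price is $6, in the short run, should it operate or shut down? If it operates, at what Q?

Variable cost is VC = 51Q - 10Q^2 + Q^3, so AVC = VC/Q = 51 - 10Q + Q^2 and MC = dTC/dQ = 51 - 20Q + 3Q^2.
The AVC parabola has its vertex at Q = 10/2 = 5, where AVC = 51 - 10·5 + 5^2 = $26.
P = $6 lies below min AVC = $26; no output level covers variable cost.
Best response: produce nothing and absorb the $323 fixed cost.

Shut down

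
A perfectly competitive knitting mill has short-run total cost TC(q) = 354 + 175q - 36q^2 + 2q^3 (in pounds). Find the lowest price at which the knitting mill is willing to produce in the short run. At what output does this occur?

The firm shuts down when price falls below the minimum of average variable cost. AVC = VC/q = 175 - 36q + 2q^2.
At the minimum of AVC, MC = AVC. MC = 175 - 72q + 6q^2; setting MC = AVC gives 4q^2 - 36q = 0, so q = 9. min AVC = 13.
So the shutdown price is £13.

£13 per unit, at q = 9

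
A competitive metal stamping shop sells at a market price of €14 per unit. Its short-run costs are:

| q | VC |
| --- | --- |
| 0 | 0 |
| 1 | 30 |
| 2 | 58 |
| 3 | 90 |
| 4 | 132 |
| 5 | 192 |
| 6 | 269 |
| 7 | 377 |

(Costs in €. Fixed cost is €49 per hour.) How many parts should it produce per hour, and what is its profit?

Profit at each row (π = 14q − TC): q=0: -49; q=1: -65; q=2: -79; q=3: -97; q=4: -125; q=5: -171; q=6: -234; q=7: -328.
Profit is highest at q = 0. Equivalently, the lowest AVC in the table is 58/2 ≈ €29 at q = 2, and P = €14 falls below it — price never covers variable cost, so the firm shuts down and loses only its fixed cost.

q = 0 (shut down); profit = -€49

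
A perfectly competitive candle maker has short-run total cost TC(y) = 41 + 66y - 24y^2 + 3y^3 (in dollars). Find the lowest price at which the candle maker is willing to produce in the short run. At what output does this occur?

$18 per unit, at y = 4

The shutdown price is the minimum of AVC. VC = 66y - 24y^2 + 3y^3, so AVC = 66 - 24y + 3y^2.
dAVC/dy = -24 + 6y = 0 gives y = 4. min AVC = 66 - 24·4 + 3·4^2 = 18.
For P < $18 the firm produces nothing.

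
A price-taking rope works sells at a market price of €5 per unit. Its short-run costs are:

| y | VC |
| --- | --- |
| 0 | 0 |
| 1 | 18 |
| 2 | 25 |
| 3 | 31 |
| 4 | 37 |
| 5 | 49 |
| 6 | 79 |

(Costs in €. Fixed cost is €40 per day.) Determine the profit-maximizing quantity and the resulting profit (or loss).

Compute π = P·y − TC at each output: y=0: -40; y=1: -53; y=2: -55; y=3: -56; y=4: -57; y=5: -64; y=6: -89.
Profit is highest at y = 0. Equivalently, the lowest AVC in the table is 37/4 ≈ €9.25 at y = 4, and P = €5 falls below it — price never covers variable cost, so the firm shuts down and loses only its fixed cost.

y = 0 (shut down); profit = -€40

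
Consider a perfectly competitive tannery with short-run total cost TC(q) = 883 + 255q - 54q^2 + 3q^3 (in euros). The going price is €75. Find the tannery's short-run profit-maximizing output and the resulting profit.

Profit = -€283 at q = 10

AVC = 255 - 54q + 3q^2 has its minimum €12 at q = 9; price €75 clears that bar, so the firm operates.
MC = 255 - 108q + 9q^2. Setting P = MC and taking the root on the rising branch gives q* = 10.
TR = 75·10 = 750. TC = 883 + 150 = 1033. Profit = 750 − 1033 = -€283.
By producing, the firm covers all variable cost plus €600 of fixed cost; shutting down would lose the full €883.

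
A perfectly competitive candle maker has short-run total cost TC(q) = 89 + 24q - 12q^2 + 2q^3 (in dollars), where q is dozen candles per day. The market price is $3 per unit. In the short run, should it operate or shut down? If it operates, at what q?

Shut down

From TC, MC = TC'(q) = 24 - 24q + 6q^2 and AVC = VC/q = 24 - 12q + 2q^2.
The AVC parabola has its vertex at q = 12/4 = 3, where AVC = 24 - 12·3 + 2·3^2 = $6.
Since P = $3 < min AVC = $6, price fails to cover variable cost at any output.
Best response: produce nothing and absorb the $89 fixed cost.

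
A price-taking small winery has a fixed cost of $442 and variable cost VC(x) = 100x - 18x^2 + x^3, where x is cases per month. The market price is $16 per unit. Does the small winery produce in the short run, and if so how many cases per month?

Strip out fixed cost: VC = 100x - 18x^2 + x^3. Then AVC = 100 - 18x + x^2 and MC = 100 - 36x + 3x^2.
AVC hits its minimum where MC = AVC, at x = 9, giving min AVC = 100 - 18·9 + 9^2 = $19.
Since P = $16 < min AVC = $19, price fails to cover variable cost at any output.
Best response: produce nothing and absorb the $442 fixed cost.

Shut down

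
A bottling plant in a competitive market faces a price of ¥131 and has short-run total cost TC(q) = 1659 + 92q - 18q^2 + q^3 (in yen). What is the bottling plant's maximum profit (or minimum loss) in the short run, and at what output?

Profit = -¥307 at q = 13

AVC = 92 - 18q + q^2; min AVC = ¥11 at q = 9. Since P = ¥131 ≥ min AVC, the firm produces.
MC = 92 - 36q + 3q^2. Setting P = MC and taking the root on the rising branch gives q* = 13.
TR = 131·13 = 1703. TC = 1659 + 351 = 2010. Profit = 1703 − 2010 = -¥307.
Shutting down would mean losing the fixed cost of ¥1659, so operating at a loss of ¥307 is better by ¥1352.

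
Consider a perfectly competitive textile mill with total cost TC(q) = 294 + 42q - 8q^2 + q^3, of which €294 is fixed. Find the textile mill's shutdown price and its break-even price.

Shutdown price = €26; break-even price = €77

AVC = 42 - 8q + q^2; minimized at q = 4, giving min AVC = €26. That is the shutdown price.
ATC = 294/q + 42 - 8q + q^2. Setting dATC/dq = −294/q^2 − 8 + 2q = 0 gives q = 7 (since 2·7^3 − 8·7^2 = 294).
min ATC = 294/7 + 42 − 8·7 + 7^2 = €77. That is the break-even price.
Between these two prices the firm operates at a loss; above €77 it earns a profit.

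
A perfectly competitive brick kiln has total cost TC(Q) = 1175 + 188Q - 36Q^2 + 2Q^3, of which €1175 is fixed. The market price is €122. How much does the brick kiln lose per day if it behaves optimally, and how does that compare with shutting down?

AVC = 188 - 36Q + 2Q^2 has its minimum €26 at Q = 9; price €122 clears that bar, so the firm operates.
MC = 188 - 72Q + 6Q^2. Setting P = MC and taking the root on the rising branch gives Q* = 11.
TR = 122·11 = 1342. TC = 1175 + 374 = 1549. Profit = 1342 − 1549 = -€207.
Shutting down would mean losing the fixed cost of €1175, so operating at a loss of €207 is better by €968.

Profit = -€207 at Q = 11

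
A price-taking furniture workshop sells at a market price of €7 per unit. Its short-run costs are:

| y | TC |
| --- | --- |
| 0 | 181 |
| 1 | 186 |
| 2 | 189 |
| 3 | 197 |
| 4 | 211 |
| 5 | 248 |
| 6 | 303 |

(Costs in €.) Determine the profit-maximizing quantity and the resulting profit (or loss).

y = 2; profit = -€175

Tabulate TR − TC: y=0: -181; y=1: -179; y=2: -175; y=3: -176; y=4: -183; y=5: -213; y=6: -261.
Profit is maximized at y = 2. AVC there is 8/2 = €4 ≤ P, so producing beats shutting down (which would give -€181).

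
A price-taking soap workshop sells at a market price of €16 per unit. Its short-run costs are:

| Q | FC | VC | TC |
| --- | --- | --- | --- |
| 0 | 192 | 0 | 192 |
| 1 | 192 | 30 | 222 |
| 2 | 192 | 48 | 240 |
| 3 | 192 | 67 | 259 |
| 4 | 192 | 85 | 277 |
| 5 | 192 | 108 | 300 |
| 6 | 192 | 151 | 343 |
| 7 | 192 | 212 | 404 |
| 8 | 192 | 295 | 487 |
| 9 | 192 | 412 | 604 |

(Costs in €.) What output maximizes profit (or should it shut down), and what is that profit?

Profit at each row (π = 16Q − TC): Q=0: -192; Q=1: -206; Q=2: -208; Q=3: -211; Q=4: -213; Q=5: -220; Q=6: -247; Q=7: -292; Q=8: -359; Q=9: -460.
Profit is highest at Q = 0. Equivalently, the lowest AVC in the table is 85/4 ≈ €21.25 at Q = 4, and P = €16 falls below it — price never covers variable cost, so the firm shuts down and loses only its fixed cost.

Q = 0 (shut down); profit = -€192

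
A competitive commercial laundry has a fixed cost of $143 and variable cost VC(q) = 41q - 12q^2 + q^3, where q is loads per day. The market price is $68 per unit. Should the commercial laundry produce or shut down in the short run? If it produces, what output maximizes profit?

From TC, MC = TC'(q) = 41 - 24q + 3q^2 and AVC = VC/q = 41 - 12q + q^2.
The AVC parabola has its vertex at q = 12/2 = 6, where AVC = 41 - 12·6 + 6^2 = $5.
Because $68 ≥ $5, revenue can cover variable cost; the firm operates.
Solving P = MC: -27 - 24q + 3q^2 = 0 ⇒ q = -1 or 9. On the upward-sloping branch, q* = 9.
Check: AVC at q = 9 is $14 ≤ P, so revenue covers variable cost.
Profit = P·q − TC = 68·9 − 269 = $343.

Produce at q = 9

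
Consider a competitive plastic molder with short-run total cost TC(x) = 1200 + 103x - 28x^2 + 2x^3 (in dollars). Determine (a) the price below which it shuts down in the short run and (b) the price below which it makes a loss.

Shutdown price = $5; break-even price = $143

Shutdown price = min AVC. AVC = 103 - 28x + 2x^2, with vertex at x = 7 and minimum $5.
ATC = 1200/x + 103 - 28x + 2x^2. Setting dATC/dx = −1200/x^2 − 28 + 4x = 0 gives x = 10 (since 4·10^3 − 28·10^2 = 1200).
min ATC = 1200/10 + 103 − 28·10 + 2·10^2 = $143. That is the break-even price.
Between these two prices the firm operates at a loss; above $143 it earns a profit.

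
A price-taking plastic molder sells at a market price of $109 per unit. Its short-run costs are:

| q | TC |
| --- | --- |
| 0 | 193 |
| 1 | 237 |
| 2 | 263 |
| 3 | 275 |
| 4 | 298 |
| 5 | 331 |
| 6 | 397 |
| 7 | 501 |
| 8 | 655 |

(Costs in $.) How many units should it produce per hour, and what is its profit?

Compute π = P·q − TC at each output: q=0: -193; q=1: -128; q=2: -45; q=3: 52; q=4: 138; q=5: 214; q=6: 257; q=7: 262; q=8: 217.
Profit is maximized at q = 7. AVC there is 308/7 = $44 ≤ P, so producing beats shutting down (which would give -$193).

q = 7; profit = $262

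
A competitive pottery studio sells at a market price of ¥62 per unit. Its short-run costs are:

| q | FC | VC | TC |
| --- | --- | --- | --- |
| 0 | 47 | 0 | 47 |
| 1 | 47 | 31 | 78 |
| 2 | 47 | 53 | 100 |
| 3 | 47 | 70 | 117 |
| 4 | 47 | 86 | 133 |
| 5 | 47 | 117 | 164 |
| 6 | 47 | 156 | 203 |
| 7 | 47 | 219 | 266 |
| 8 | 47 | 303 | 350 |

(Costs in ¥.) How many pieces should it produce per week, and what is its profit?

Compute π = P·q − TC at each output: q=0: -47; q=1: -16; q=2: 24; q=3: 69; q=4: 115; q=5: 146; q=6: 169; q=7: 168; q=8: 146.
Profit is maximized at q = 6. AVC there is 156/6 = ¥26 ≤ P, so producing beats shutting down (which would give -¥47).

q = 6; profit = ¥169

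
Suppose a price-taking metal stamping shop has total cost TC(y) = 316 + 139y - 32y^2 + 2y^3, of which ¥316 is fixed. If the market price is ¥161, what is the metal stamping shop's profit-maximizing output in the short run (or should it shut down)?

Strip out fixed cost: VC = 139y - 32y^2 + 2y^3. Then AVC = 139 - 32y + 2y^2 and MC = 139 - 64y + 6y^2.
The AVC parabola has its vertex at y = 32/4 = 8, where AVC = 139 - 32·8 + 2·8^2 = ¥11.
P = ¥161 exceeds min AVC = ¥11, so the firm stays open.
Set P = MC: 161 = 139 - 64y + 6y^2 → -22 - 64y + 6y^2 = 0. The roots are y = -1/3 and y = 11; the profit-maximizing output is on the rising part of MC, so y* = 11.
Check: AVC at y = 11 is ¥29 ≤ P, so revenue covers variable cost.
Profit = P·y − TC = 161·11 − 635 = ¥1136.

Produce at y = 11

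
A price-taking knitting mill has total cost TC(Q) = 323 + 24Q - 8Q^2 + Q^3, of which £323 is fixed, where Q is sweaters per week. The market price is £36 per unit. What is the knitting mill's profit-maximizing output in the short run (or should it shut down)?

Produce at Q = 6

From TC, MC = TC'(Q) = 24 - 16Q + 3Q^2 and AVC = VC/Q = 24 - 8Q + Q^2.
AVC hits its minimum where MC = AVC, at Q = 4, giving min AVC = 24 - 8·4 + 4^2 = £8.
Because £36 ≥ £8, revenue can cover variable cost; the firm operates.
Set P = MC: 36 = 24 - 16Q + 3Q^2 → -12 - 16Q + 3Q^2 = 0. The roots are Q = -2/3 and Q = 6; the profit-maximizing output is on the rising part of MC, so Q* = 6.
Check: AVC at Q = 6 is £12 ≤ P, so revenue covers variable cost.
Profit = P·Q − TC = 36·6 − 395 = -£179, a loss, but smaller than the £323 fixed cost the firm would lose by shutting down.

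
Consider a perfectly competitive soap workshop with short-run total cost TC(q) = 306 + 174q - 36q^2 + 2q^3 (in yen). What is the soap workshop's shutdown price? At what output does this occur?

¥12 per unit, at q = 9

Short-run supply begins at min AVC. From VC = 174q - 36q^2 + 2q^3, AVC = 174 - 36q + 2q^2.
At the minimum of AVC, MC = AVC. MC = 174 - 72q + 6q^2; setting MC = AVC gives 4q^2 - 36q = 0, so q = 9. min AVC = 12.
The firm shuts down for any P below ¥12.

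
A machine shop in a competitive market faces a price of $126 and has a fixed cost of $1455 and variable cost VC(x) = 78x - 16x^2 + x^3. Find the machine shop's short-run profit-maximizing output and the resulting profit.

Profit = -$303 at x = 12

AVC = 78 - 16x + x^2 has its minimum $14 at x = 8; price $126 clears that bar, so the firm operates.
MC = 78 - 32x + 3x^2. Setting P = MC and taking the root on the rising branch gives x* = 12.
TR = 126·12 = 1512. TC = 1455 + 360 = 1815. Profit = 1512 − 1815 = -$303.
Shutting down would mean losing the fixed cost of $1455, so operating at a loss of $303 is better by $1152.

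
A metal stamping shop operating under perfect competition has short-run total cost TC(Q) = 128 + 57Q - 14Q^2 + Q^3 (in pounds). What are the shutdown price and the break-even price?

Shutdown price = £8; break-even price = £25

AVC = 57 - 14Q + Q^2; minimized at Q = 7, giving min AVC = £8. That is the shutdown price.
ATC = 128/Q + 57 - 14Q + Q^2. Setting dATC/dQ = −128/Q^2 − 14 + 2Q = 0 gives Q = 8 (since 2·8^3 − 14·8^2 = 128).
min ATC = 128/8 + 57 − 14·8 + 8^2 = £25. That is the break-even price.
Between these two prices the firm operates at a loss; above £25 it earns a profit.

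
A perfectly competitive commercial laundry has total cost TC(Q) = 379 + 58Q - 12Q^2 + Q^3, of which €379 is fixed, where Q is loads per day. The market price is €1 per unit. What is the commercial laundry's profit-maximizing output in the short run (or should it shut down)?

From TC, MC = TC'(Q) = 58 - 24Q + 3Q^2 and AVC = VC/Q = 58 - 12Q + Q^2.
AVC is minimized where dAVC/dQ = -12 + 2Q = 0, at Q = 6; min AVC = 58 - 12·6 + 6^2 = €22.
With P < min AVC (€1 < €22), every unit sold adds to the loss.
The firm minimizes its loss by shutting down and losing only its fixed cost of €379.

Shut down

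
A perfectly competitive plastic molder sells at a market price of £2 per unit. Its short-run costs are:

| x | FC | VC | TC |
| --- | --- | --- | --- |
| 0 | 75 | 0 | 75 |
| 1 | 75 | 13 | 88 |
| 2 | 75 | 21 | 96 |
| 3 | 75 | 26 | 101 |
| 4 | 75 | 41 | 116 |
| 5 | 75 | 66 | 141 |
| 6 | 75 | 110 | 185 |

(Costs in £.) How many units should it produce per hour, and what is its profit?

Tabulate TR − TC: x=0: -75; x=1: -86; x=2: -92; x=3: -95; x=4: -108; x=5: -131; x=6: -173.
Profit is highest at x = 0. Equivalently, the lowest AVC in the table is 26/3 ≈ £8.67 at x = 3, and P = £2 falls below it — price never covers variable cost, so the firm shuts down and loses only its fixed cost.

x = 0 (shut down); profit = -£75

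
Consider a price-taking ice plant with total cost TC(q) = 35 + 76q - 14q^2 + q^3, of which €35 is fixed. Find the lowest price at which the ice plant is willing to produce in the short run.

Short-run supply begins at min AVC. From VC = 76q - 14q^2 + q^3, AVC = 76 - 14q + q^2.
At the minimum of AVC, MC = AVC. MC = 76 - 28q + 3q^2; setting MC = AVC gives 2q^2 - 14q = 0, so q = 7. min AVC = 27.
For P < €27 the firm produces nothing.

€27 per unit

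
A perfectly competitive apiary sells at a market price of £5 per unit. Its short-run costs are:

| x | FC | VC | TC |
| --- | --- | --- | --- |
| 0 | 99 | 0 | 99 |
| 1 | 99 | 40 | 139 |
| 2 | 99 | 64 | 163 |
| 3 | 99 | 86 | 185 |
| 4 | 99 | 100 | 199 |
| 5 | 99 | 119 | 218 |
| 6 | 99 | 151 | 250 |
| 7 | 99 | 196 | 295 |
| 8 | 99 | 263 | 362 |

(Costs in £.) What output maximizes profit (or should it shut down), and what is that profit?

Tabulate TR − TC: x=0: -99; x=1: -134; x=2: -153; x=3: -170; x=4: -179; x=5: -193; x=6: -220; x=7: -260; x=8: -322.
Profit is highest at x = 0. Equivalently, the lowest AVC in the table is 119/5 ≈ £23.80 at x = 5, and P = £5 falls below it — price never covers variable cost, so the firm shuts down and loses only its fixed cost.

x = 0 (shut down); profit = -£99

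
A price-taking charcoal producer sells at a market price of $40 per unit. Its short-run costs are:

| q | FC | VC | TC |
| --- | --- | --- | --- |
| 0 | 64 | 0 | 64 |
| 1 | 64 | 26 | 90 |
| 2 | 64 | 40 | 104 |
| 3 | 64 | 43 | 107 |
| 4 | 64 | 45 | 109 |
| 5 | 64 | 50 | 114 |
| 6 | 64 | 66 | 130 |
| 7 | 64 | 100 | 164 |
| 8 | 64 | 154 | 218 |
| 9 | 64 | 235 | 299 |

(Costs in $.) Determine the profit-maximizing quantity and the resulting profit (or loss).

q = 7; profit = $116

Profit at each row (π = 40q − TC): q=0: -64; q=1: -50; q=2: -24; q=3: 13; q=4: 51; q=5: 86; q=6: 110; q=7: 116; q=8: 102; q=9: 61.
Profit is maximized at q = 7. AVC there is 100/7 = $14.29 ≤ P, so producing beats shutting down (which would give -$64).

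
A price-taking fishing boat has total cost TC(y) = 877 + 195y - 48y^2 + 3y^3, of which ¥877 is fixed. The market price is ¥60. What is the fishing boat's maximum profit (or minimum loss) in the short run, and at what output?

Profit = -¥391 at y = 9

AVC = 195 - 48y + 3y^2; min AVC = ¥3 at y = 8. Since P = ¥60 ≥ min AVC, the firm produces.
MC = 195 - 96y + 9y^2. Setting P = MC and taking the root on the rising branch gives y* = 9.
TR = 60·9 = 540. TC = 877 + 54 = 931. Profit = 540 − 931 = -¥391.
By producing, the firm covers all variable cost plus ¥486 of fixed cost; shutting down would lose the full ¥877.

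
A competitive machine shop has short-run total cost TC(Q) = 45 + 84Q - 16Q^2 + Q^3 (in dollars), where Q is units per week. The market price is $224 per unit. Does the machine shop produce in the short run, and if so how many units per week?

From TC, MC = TC'(Q) = 84 - 32Q + 3Q^2 and AVC = VC/Q = 84 - 16Q + Q^2.
AVC hits its minimum where MC = AVC, at Q = 8, giving min AVC = 84 - 16·8 + 8^2 = $20.
Because $224 ≥ $20, revenue can cover variable cost; the firm operates.
Set P = MC: 224 = 84 - 32Q + 3Q^2 → -140 - 32Q + 3Q^2 = 0. The roots are Q = -10/3 and Q = 14; the profit-maximizing output is on the rising part of MC, so Q* = 14.
Check: AVC at Q = 14 is $56 ≤ P, so revenue covers variable cost.
Profit = P·Q − TC = 224·14 − 829 = $2307.

Produce at Q = 14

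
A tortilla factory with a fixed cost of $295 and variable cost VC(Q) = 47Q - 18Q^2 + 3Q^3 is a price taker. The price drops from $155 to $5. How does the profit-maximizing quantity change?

Output falls from 6 to 0 (the firm shuts down)

AVC = 47 - 18Q + 3Q^2, minimized at Q = 3 where min AVC = $20. MC = 47 - 36Q + 9Q^2.
With P = $155 above the shutdown price, P = MC gives Q = 6.
At P = $5 < min AVC = $20, price no longer covers variable cost at any output, so the firm shuts down: Q = 0.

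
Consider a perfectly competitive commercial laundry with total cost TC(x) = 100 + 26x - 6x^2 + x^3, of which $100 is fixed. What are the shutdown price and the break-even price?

AVC = 26 - 6x + x^2; minimized at x = 3, giving min AVC = $17. That is the shutdown price.
ATC = 100/x + 26 - 6x + x^2. Setting dATC/dx = −100/x^2 − 6 + 2x = 0 gives x = 5 (since 2·5^3 − 6·5^2 = 100).
min ATC = 100/5 + 26 − 6·5 + 5^2 = $41. That is the break-even price.
For $17 ≤ P < $41 the firm produces at a loss; below $17 it shuts down.

Shutdown price = $17; break-even price = $41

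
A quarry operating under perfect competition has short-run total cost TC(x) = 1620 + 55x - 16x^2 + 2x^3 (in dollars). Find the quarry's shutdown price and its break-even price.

AVC = 55 - 16x + 2x^2; minimized at x = 4, giving min AVC = $23. That is the shutdown price.
ATC = 1620/x + 55 - 16x + 2x^2. Setting dATC/dx = −1620/x^2 − 16 + 4x = 0 gives x = 9 (since 4·9^3 − 16·9^2 = 1620).
min ATC = 1620/9 + 55 − 16·9 + 2·9^2 = $253. That is the break-even price.
Between these two prices the firm operates at a loss; above $253 it earns a profit.

Shutdown price = $23; break-even price = $253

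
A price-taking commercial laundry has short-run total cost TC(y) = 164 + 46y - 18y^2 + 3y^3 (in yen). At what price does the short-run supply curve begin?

¥19 per unit

Short-run supply begins at min AVC. From VC = 46y - 18y^2 + 3y^3, AVC = 46 - 18y + 3y^2.
At the minimum of AVC, MC = AVC. MC = 46 - 36y + 9y^2; setting MC = AVC gives 6y^2 - 18y = 0, so y = 3. min AVC = 19.
So the shutdown price is ¥19.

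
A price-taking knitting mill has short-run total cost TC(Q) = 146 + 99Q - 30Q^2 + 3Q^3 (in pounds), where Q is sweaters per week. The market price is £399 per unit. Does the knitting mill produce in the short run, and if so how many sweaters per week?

Produce at Q = 10

Strip out fixed cost: VC = 99Q - 30Q^2 + 3Q^3. Then AVC = 99 - 30Q + 3Q^2 and MC = 99 - 60Q + 9Q^2.
AVC hits its minimum where MC = AVC, at Q = 5, giving min AVC = 99 - 30·5 + 3·5^2 = £24.
P = £399 exceeds min AVC = £24, so the firm stays open.
Solving P = MC: -300 - 60Q + 9Q^2 = 0 ⇒ Q = -10/3 or 10. On the upward-sloping branch, Q* = 10.
Check: AVC at Q = 10 is £99 ≤ P, so revenue covers variable cost.
Profit = P·Q − TC = 399·10 − 1136 = £2854.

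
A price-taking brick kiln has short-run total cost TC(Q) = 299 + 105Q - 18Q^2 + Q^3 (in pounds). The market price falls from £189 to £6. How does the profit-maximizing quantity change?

Output falls from 14 to 0 (the firm shuts down)

AVC = 105 - 18Q + Q^2, minimized at Q = 9 where min AVC = £24. MC = 105 - 36Q + 3Q^2.
With P = £189 above the shutdown price, P = MC gives Q = 14.
At P = £6 < min AVC = £24, price no longer covers variable cost at any output, so the firm shuts down: Q = 0.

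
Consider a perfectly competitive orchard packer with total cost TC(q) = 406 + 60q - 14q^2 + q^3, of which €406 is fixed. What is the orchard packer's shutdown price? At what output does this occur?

The firm shuts down when price falls below the minimum of average variable cost. AVC = VC/q = 60 - 14q + q^2.
At the minimum of AVC, MC = AVC. MC = 60 - 28q + 3q^2; setting MC = AVC gives 2q^2 - 14q = 0, so q = 7. min AVC = 11.
So the shutdown price is €11.

€11 per unit, at q = 7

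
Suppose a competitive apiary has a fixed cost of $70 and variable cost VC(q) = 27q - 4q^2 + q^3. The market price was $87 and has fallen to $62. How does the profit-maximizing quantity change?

Output falls from 6 to 5

AVC = 27 - 4q + q^2, minimized at q = 2 where min AVC = $23. MC = 27 - 8q + 3q^2.
With P = $87 above the shutdown price, P = MC gives q = 6.
At P = $62 ≥ min AVC, set P = MC: q = 5. The firm stays open but cuts output.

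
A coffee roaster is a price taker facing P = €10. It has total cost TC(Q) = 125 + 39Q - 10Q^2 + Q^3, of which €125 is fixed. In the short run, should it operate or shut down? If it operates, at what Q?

Shut down

Strip out fixed cost: VC = 39Q - 10Q^2 + Q^3. Then AVC = 39 - 10Q + Q^2 and MC = 39 - 20Q + 3Q^2.
AVC hits its minimum where MC = AVC, at Q = 5, giving min AVC = 39 - 10·5 + 5^2 = €14.
With P < min AVC (€10 < €14), every unit sold adds to the loss.
Best response: produce nothing and absorb the €125 fixed cost.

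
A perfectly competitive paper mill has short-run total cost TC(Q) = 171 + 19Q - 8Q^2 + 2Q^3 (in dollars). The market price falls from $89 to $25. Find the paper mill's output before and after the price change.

MC = 19 - 16Q + 6Q^2; the shutdown threshold is min AVC = $11 (at Q = 2).
With P = $89 above the shutdown price, P = MC gives Q = 5.
At P = $25 ≥ min AVC, set P = MC: Q = 3. The firm stays open but cuts output.

Output falls from 5 to 3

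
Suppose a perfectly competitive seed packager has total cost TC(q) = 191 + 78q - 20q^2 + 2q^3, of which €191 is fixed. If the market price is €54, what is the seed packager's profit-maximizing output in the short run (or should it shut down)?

Variable cost is VC = 78q - 20q^2 + 2q^3, so AVC = VC/q = 78 - 20q + 2q^2 and MC = dTC/dq = 78 - 40q + 6q^2.
The AVC parabola has its vertex at q = 20/4 = 5, where AVC = 78 - 20·5 + 2·5^2 = €28.
Because €54 ≥ €28, revenue can cover variable cost; the firm operates.
P = MC gives 24 - 40q + 6q^2 = 0, with roots 2/3 and 6. Take the larger (rising MC): q* = 6.
Check: AVC at q = 6 is €30 ≤ P, so revenue covers variable cost.
Profit = P·q − TC = 54·6 − 371 = -€47, a loss, but smaller than the €191 fixed cost the firm would lose by shutting down.

Produce at q = 6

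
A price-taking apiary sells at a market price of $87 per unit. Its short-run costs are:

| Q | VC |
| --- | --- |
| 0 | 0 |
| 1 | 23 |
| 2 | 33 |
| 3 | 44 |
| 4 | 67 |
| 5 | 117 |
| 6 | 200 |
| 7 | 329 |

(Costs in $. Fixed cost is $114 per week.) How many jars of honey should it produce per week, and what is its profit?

Tabulate TR − TC: Q=0: -114; Q=1: -50; Q=2: 27; Q=3: 103; Q=4: 167; Q=5: 204; Q=6: 208; Q=7: 166.
Profit is maximized at Q = 6. AVC there is 200/6 = $33.33 ≤ P, so producing beats shutting down (which would give -$114).

Q = 6; profit = $208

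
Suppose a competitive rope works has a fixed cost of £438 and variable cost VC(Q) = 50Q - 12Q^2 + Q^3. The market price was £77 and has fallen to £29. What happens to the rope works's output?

Output falls from 9 to 7

AVC = 50 - 12Q + Q^2, minimized at Q = 6 where min AVC = £14. MC = 50 - 24Q + 3Q^2.
With P = £77 above the shutdown price, P = MC gives Q = 9.
At P = £29 ≥ min AVC, set P = MC: Q = 7. The firm stays open but cuts output.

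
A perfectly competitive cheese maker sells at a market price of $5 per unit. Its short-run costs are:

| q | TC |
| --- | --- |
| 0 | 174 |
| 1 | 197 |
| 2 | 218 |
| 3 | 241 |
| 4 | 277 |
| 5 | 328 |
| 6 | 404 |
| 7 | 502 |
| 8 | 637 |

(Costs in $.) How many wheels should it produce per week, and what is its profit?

Compute π = P·q − TC at each output: q=0: -174; q=1: -192; q=2: -208; q=3: -226; q=4: -257; q=5: -303; q=6: -374; q=7: -467; q=8: -597.
Profit is highest at q = 0. Equivalently, the lowest AVC in the table is 44/2 ≈ $22 at q = 2, and P = $5 falls below it — price never covers variable cost, so the firm shuts down and loses only its fixed cost.

q = 0 (shut down); profit = -$174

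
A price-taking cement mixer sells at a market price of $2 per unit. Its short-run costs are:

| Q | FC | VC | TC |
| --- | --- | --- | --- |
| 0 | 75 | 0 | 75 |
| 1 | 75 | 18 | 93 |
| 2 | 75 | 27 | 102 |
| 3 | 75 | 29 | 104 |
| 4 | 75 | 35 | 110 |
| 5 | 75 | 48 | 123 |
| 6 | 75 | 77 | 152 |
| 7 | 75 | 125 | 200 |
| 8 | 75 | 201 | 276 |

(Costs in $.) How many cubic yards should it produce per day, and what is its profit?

Tabulate TR − TC: Q=0: -75; Q=1: -91; Q=2: -98; Q=3: -98; Q=4: -102; Q=5: -113; Q=6: -140; Q=7: -186; Q=8: -260.
Profit is highest at Q = 0. Equivalently, the lowest AVC in the table is 35/4 ≈ $8.75 at Q = 4, and P = $2 falls below it — price never covers variable cost, so the firm shuts down and loses only its fixed cost.

Q = 0 (shut down); profit = -$75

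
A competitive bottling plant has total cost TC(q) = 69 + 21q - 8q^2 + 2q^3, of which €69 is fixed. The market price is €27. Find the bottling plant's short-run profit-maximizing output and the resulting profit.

AVC = 21 - 8q + 2q^2; min AVC = €13 at q = 2. Since P = €27 ≥ min AVC, the firm produces.
MC = 21 - 16q + 6q^2. Setting P = MC and taking the root on the rising branch gives q* = 3.
TR = 27·3 = 81. TC = 69 + 45 = 114. Profit = 81 − 114 = -€33.
Shutting down would mean losing the fixed cost of €69, so operating at a loss of €33 is better by €36.

Profit = -€33 at q = 3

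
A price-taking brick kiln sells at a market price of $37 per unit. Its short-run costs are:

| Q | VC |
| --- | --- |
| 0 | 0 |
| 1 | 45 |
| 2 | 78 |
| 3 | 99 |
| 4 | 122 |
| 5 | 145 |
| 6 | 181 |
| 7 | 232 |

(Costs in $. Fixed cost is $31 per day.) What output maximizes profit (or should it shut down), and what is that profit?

Q = 6; profit = $10

Compute π = P·Q − TC at each output: Q=0: -31; Q=1: -39; Q=2: -35; Q=3: -19; Q=4: -5; Q=5: 9; Q=6: 10; Q=7: -4.
Profit is maximized at Q = 6. AVC there is 181/6 = $30.17 ≤ P, so producing beats shutting down (which would give -$31).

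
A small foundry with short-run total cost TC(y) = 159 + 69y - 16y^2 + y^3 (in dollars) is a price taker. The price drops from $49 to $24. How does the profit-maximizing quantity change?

Output falls from 10 to 9

AVC = 69 - 16y + y^2, minimized at y = 8 where min AVC = $5. MC = 69 - 32y + 3y^2.
At P = $49 ≥ min AVC, set P = MC on the rising branch: y = 10.
At P = $24 ≥ min AVC, set P = MC: y = 9. The firm stays open but cuts output.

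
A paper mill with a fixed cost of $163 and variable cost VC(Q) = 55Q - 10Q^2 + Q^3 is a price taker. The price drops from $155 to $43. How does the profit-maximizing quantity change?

Output falls from 10 to 6

MC = 55 - 20Q + 3Q^2; the shutdown threshold is min AVC = $30 (at Q = 5).
With P = $155 above the shutdown price, P = MC gives Q = 10.
At P = $43 ≥ min AVC, set P = MC: Q = 6. The firm stays open but cuts output.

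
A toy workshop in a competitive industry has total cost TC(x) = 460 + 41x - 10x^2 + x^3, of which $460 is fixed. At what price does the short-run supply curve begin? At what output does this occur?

The shutdown price is the minimum of AVC. VC = 41x - 10x^2 + x^3, so AVC = 41 - 10x + x^2.
At the minimum of AVC, MC = AVC. MC = 41 - 20x + 3x^2; setting MC = AVC gives 2x^2 - 10x = 0, so x = 5. min AVC = 16.
The firm shuts down for any P below $16.

$16 per unit, at x = 5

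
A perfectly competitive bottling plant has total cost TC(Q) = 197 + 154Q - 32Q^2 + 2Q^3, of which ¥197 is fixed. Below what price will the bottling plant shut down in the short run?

The shutdown price is the minimum of AVC. VC = 154Q - 32Q^2 + 2Q^3, so AVC = 154 - 32Q + 2Q^2.
dAVC/dQ = -32 + 4Q = 0 gives Q = 8. min AVC = 154 - 32·8 + 2·8^2 = 26.
For P < ¥26 the firm produces nothing.

¥26 per unit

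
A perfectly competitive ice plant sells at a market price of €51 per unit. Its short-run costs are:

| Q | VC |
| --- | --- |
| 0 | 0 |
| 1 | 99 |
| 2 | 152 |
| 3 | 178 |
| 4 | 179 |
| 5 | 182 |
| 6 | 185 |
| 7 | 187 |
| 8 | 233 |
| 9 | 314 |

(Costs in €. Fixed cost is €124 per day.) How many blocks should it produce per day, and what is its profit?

Q = 8; profit = €51

Profit at each row (π = 51Q − TC): Q=0: -124; Q=1: -172; Q=2: -174; Q=3: -149; Q=4: -99; Q=5: -51; Q=6: -3; Q=7: 46; Q=8: 51; Q=9: 21.
Profit is maximized at Q = 8. AVC there is 233/8 = €29.12 ≤ P, so producing beats shutting down (which would give -€124).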